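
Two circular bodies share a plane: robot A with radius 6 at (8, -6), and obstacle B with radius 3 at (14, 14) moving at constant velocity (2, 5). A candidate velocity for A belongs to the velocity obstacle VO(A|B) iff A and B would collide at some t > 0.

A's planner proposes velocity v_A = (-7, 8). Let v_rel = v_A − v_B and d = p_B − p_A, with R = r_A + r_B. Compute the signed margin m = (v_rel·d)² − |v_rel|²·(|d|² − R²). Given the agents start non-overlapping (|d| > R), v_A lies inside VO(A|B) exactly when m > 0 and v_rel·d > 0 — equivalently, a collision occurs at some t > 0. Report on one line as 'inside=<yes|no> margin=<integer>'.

d = (6, 20),  |d|² = 436;  R = 6+3 = 9,  c = 436−9² = 355
v_rel = (-9, 3),  |v_rel|² = 90;  v_rel·d = (-9)·(6) + (3)·(20) = 6
90·t² − 12·t + 355 = 0  ⇒  m = 6² − 90·355 = -31914
m = -31914 < 0,  v_rel·d = 6 > 0  ⇒  outside

inside=no margin=-31914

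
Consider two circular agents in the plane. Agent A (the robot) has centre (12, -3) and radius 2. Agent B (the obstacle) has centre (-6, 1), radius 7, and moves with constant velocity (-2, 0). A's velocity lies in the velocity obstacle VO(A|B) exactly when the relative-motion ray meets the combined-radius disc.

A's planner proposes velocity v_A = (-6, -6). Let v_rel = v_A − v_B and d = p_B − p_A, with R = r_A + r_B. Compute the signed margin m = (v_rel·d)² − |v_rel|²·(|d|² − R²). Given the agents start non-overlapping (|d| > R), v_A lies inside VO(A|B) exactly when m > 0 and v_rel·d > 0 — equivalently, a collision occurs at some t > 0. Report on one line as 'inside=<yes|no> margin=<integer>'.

d = (-18, 4),  |d|² = 340;  R = 2+7 = 9,  c = 340−9² = 259
v_rel = (-4, -6),  |v_rel|² = 52;  v_rel·d = (-4)·(-18) + (-6)·(4) = 48
52·t² − 96·t + 259 = 0  ⇒  m = 48² − 52·259 = -11164
m = -11164 < 0,  v_rel·d = 48 > 0  ⇒  outside

inside=no margin=-11164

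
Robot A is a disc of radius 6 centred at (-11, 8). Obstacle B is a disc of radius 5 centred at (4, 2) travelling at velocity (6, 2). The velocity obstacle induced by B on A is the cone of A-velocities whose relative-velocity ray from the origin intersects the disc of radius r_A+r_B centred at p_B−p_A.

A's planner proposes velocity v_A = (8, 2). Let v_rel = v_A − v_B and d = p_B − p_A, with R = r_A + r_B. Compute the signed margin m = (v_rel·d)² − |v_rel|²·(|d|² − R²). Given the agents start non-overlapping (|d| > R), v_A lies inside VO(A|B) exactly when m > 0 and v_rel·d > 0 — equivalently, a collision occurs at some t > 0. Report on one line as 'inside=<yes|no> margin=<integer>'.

d = (15, -6),  |d|² = 261;  R = 6+5 = 11,  c = 261−11² = 140
v_rel = (2, 0),  |v_rel|² = 4;  v_rel·d = (2)·(15) + (0)·(-6) = 30
4·t² − 60·t + 140 = 0  ⇒  m = 30² − 4·140 = 340
m = 340 > 0,  v_rel·d = 30 > 0  ⇒  inside

inside=yes margin=340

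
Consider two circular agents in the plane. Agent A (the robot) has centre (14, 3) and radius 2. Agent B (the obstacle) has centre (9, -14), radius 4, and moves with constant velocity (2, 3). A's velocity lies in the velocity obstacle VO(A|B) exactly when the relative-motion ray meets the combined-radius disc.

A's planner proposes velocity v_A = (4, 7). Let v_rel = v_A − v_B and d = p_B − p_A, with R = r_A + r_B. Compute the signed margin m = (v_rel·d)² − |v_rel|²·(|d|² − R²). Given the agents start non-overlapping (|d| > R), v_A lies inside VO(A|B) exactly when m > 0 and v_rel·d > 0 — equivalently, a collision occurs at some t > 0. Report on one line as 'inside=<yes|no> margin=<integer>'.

d = (-5, -17),  |d|² = 314;  R = 2+4 = 6,  c = 314−6² = 278
v_rel = (2, 4),  |v_rel|² = 20;  v_rel·d = (2)·(-5) + (4)·(-17) = -78
20·t² + 156·t + 278 = 0  ⇒  m = (-78)² − 20·278 = 524
m = 524 > 0,  v_rel·d = -78 < 0  ⇒  outside

inside=no margin=524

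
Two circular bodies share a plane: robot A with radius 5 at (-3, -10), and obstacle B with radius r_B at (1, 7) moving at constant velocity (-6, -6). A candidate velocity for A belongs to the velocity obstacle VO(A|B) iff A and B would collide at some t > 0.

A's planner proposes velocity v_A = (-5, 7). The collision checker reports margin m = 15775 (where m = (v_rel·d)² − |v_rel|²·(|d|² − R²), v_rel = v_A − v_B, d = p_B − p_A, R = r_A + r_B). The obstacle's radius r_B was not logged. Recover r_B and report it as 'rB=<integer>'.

m = 15775
d = (4, 17);  v_rel = (1, 13),  |v_rel|² = 170
v_rel×d = (1)·(17) − (13)·(4) = -35
since m = R²·170 − (-35)²:  R² = (1225 + 15775) / 170 = 100
R = √100 = 10  ⇒  r_B = 10 − 5 = 5

rB=5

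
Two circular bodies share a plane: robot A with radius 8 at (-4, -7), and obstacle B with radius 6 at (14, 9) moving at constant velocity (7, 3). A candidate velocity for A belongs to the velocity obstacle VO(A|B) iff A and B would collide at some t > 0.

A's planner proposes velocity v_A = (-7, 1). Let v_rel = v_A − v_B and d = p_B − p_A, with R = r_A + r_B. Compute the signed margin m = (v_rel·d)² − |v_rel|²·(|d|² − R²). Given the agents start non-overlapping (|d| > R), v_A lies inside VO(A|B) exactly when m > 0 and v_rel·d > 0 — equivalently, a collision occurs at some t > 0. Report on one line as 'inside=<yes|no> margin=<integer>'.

d = (18, 16),  |d|² = 580;  R = 8+6 = 14,  c = 580−14² = 384
v_rel = (-14, -2),  |v_rel|² = 200;  v_rel·d = (-14)·(18) + (-2)·(16) = -284
200·t² + 568·t + 384 = 0  ⇒  m = (-284)² − 200·384 = 3856
m = 3856 > 0,  v_rel·d = -284 < 0  ⇒  outside

inside=no margin=3856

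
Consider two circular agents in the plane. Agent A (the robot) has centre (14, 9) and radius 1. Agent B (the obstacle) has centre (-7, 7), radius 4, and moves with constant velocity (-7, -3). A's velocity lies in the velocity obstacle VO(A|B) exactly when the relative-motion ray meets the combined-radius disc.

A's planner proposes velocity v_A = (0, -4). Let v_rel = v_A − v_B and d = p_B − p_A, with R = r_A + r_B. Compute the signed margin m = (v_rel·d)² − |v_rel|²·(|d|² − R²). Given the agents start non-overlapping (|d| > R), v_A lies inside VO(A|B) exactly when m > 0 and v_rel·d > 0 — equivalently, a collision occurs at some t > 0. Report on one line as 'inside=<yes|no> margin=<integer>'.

d = (-21, -2),  |d|² = 445;  R = 1+4 = 5,  c = 445−5² = 420
v_rel = (7, -1),  |v_rel|² = 50;  v_rel·d = (7)·(-21) + (-1)·(-2) = -145
50·t² + 290·t + 420 = 0  ⇒  m = (-145)² − 50·420 = 25
m = 25 > 0,  v_rel·d = -145 < 0  ⇒  outside

inside=no margin=25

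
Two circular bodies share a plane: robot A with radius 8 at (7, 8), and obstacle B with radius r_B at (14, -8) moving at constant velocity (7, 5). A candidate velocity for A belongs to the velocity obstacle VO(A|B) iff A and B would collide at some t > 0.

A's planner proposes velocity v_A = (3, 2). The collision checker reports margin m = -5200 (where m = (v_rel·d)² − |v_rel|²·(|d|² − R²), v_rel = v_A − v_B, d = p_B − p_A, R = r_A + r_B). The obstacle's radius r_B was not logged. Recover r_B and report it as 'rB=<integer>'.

m = -5200
d = (7, -16);  v_rel = (-4, -3),  |v_rel|² = 25
v_rel×d = (-4)·(-16) − (-3)·(7) = 85
since m = R²·25 − 85²:  R² = (7225 + -5200) / 25 = 81
R = √81 = 9  ⇒  r_B = 9 − 8 = 1

rB=1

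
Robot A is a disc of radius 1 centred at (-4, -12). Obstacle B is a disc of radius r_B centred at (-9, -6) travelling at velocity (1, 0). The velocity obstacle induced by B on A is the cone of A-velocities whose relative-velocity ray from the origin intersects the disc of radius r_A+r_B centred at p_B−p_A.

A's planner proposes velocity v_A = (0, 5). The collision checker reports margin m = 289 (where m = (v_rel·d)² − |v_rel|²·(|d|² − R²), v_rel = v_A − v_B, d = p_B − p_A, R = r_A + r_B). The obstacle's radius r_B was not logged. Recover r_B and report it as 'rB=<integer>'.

m = 289
d = (-5, 6);  v_rel = (-1, 5),  |v_rel|² = 26
v_rel×d = (-1)·(6) − (5)·(-5) = 19
since m = R²·26 − 19²:  R² = (361 + 289) / 26 = 25
R = √25 = 5  ⇒  r_B = 5 − 1 = 4

rB=4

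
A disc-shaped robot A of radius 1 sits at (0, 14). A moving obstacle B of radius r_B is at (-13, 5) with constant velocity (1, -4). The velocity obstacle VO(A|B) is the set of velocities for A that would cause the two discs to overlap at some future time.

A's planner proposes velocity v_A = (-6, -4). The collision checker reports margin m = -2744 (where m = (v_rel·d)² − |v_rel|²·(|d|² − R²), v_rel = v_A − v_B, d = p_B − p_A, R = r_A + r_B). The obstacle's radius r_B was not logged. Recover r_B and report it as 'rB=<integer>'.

m = -2744
d = (-13, -9);  v_rel = (-7, 0),  |v_rel|² = 49
v_rel×d = (-7)·(-9) − (0)·(-13) = 63
since m = R²·49 − 63²:  R² = (3969 + -2744) / 49 = 25
R = √25 = 5  ⇒  r_B = 5 − 1 = 4

rB=4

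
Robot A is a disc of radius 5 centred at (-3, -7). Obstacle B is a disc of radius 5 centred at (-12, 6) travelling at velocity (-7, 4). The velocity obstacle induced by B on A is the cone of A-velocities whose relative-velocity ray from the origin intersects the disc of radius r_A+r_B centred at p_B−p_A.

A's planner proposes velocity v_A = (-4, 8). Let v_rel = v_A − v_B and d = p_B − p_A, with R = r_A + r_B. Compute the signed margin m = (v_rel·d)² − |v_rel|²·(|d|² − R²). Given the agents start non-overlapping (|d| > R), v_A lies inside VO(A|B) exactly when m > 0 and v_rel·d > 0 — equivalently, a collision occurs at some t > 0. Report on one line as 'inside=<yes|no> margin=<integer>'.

d = (-9, 13),  |d|² = 250;  R = 5+5 = 10,  c = 250−10² = 150
v_rel = (3, 4),  |v_rel|² = 25;  v_rel·d = (3)·(-9) + (4)·(13) = 25
25·t² − 50·t + 150 = 0  ⇒  m = 25² − 25·150 = -3125
m = -3125 < 0,  v_rel·d = 25 > 0  ⇒  outside

inside=no margin=-3125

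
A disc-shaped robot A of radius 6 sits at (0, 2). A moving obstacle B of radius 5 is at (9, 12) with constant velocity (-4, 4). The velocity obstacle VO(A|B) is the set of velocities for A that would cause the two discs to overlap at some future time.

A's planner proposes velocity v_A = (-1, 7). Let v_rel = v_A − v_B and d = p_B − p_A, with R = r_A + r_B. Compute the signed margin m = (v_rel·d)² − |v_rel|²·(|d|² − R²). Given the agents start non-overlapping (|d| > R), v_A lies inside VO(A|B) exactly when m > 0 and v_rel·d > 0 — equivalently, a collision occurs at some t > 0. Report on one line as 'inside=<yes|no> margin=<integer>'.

d = (9, 10),  |d|² = 181;  R = 6+5 = 11,  c = 181−11² = 60
v_rel = (3, 3),  |v_rel|² = 18;  v_rel·d = (3)·(9) + (3)·(10) = 57
18·t² − 114·t + 60 = 0  ⇒  m = 57² − 18·60 = 2169
m = 2169 > 0,  v_rel·d = 57 > 0  ⇒  inside

inside=yes margin=2169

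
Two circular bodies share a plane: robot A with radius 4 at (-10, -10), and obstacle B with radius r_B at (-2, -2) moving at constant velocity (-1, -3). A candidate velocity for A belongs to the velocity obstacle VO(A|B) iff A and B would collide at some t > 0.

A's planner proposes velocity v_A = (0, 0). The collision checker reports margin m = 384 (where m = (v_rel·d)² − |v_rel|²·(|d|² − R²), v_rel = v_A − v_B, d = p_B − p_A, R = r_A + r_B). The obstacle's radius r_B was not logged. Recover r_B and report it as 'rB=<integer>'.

m = 384
d = (8, 8);  v_rel = (1, 3),  |v_rel|² = 10
v_rel×d = (1)·(8) − (3)·(8) = -16
since m = R²·10 − (-16)²:  R² = (256 + 384) / 10 = 64
R = √64 = 8  ⇒  r_B = 8 − 4 = 4

rB=4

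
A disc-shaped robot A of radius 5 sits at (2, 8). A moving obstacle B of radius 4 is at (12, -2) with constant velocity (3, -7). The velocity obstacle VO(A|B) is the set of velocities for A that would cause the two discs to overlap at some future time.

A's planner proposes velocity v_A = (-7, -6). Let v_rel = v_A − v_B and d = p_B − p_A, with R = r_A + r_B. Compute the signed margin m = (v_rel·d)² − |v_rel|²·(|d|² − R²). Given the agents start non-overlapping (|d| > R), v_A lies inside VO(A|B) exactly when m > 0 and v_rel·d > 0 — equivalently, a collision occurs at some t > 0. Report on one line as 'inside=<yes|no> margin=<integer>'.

d = (10, -10),  |d|² = 200;  R = 5+4 = 9,  c = 200−9² = 119
v_rel = (-10, 1),  |v_rel|² = 101;  v_rel·d = (-10)·(10) + (1)·(-10) = -110
101·t² + 220·t + 119 = 0  ⇒  m = (-110)² − 101·119 = 81
m = 81 > 0,  v_rel·d = -110 < 0  ⇒  outside

inside=no margin=81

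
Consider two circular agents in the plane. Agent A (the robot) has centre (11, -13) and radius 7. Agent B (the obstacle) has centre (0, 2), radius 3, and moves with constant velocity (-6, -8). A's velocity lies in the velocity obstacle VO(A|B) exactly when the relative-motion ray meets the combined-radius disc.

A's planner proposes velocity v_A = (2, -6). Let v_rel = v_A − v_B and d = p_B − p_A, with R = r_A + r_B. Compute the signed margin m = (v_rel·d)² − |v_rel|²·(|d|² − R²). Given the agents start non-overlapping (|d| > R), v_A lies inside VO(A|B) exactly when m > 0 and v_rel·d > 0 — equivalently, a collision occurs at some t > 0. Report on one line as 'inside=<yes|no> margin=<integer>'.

d = (-11, 15),  |d|² = 346;  R = 7+3 = 10,  c = 346−10² = 246
v_rel = (8, 2),  |v_rel|² = 68;  v_rel·d = (8)·(-11) + (2)·(15) = -58
68·t² + 116·t + 246 = 0  ⇒  m = (-58)² − 68·246 = -13364
m = -13364 < 0,  v_rel·d = -58 < 0  ⇒  outside

inside=no margin=-13364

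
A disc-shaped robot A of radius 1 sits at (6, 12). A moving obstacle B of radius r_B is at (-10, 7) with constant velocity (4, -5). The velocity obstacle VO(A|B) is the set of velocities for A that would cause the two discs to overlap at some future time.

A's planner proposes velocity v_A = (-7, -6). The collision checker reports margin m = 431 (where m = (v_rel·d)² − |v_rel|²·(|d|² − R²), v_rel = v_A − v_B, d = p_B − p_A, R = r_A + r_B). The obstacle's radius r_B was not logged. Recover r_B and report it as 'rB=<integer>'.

m = 431
d = (-16, -5);  v_rel = (-11, -1),  |v_rel|² = 122
v_rel×d = (-11)·(-5) − (-1)·(-16) = 39
since m = R²·122 − 39²:  R² = (1521 + 431) / 122 = 16
R = √16 = 4  ⇒  r_B = 4 − 1 = 3

rB=3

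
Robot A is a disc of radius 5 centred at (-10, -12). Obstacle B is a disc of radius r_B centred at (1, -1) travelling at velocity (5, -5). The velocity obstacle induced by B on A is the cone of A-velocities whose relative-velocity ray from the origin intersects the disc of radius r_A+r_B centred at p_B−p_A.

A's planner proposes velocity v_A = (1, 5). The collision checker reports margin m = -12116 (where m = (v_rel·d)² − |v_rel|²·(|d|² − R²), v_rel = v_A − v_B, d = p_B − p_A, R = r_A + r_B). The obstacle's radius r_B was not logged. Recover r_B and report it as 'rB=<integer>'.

m = -12116
d = (11, 11);  v_rel = (-4, 10),  |v_rel|² = 116
v_rel×d = (-4)·(11) − (10)·(11) = -154
since m = R²·116 − (-154)²:  R² = (23716 + -12116) / 116 = 100
R = √100 = 10  ⇒  r_B = 10 − 5 = 5

rB=5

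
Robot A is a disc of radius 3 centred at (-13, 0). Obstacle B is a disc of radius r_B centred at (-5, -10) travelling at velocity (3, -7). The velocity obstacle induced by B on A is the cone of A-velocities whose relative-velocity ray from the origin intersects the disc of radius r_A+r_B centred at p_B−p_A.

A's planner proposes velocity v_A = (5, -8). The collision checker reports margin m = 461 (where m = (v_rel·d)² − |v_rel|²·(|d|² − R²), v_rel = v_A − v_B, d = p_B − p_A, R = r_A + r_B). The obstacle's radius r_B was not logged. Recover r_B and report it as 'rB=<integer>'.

m = 461
d = (8, -10);  v_rel = (2, -1),  |v_rel|² = 5
v_rel×d = (2)·(-10) − (-1)·(8) = -12
since m = R²·5 − (-12)²:  R² = (144 + 461) / 5 = 121
R = √121 = 11  ⇒  r_B = 11 − 3 = 8

rB=8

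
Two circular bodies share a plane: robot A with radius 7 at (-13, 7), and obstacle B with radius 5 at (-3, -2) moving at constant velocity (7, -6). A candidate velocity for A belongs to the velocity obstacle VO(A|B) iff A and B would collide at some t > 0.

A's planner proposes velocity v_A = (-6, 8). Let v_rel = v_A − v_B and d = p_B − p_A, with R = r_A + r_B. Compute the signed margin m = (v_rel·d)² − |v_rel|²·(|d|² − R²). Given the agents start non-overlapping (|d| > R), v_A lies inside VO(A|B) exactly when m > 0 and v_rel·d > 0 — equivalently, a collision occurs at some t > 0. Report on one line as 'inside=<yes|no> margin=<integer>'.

d = (10, -9),  |d|² = 181;  R = 7+5 = 12,  c = 181−12² = 37
v_rel = (-13, 14),  |v_rel|² = 365;  v_rel·d = (-13)·(10) + (14)·(-9) = -256
365·t² + 512·t + 37 = 0  ⇒  m = (-256)² − 365·37 = 52031
m = 52031 > 0,  v_rel·d = -256 < 0  ⇒  outside

inside=no margin=52031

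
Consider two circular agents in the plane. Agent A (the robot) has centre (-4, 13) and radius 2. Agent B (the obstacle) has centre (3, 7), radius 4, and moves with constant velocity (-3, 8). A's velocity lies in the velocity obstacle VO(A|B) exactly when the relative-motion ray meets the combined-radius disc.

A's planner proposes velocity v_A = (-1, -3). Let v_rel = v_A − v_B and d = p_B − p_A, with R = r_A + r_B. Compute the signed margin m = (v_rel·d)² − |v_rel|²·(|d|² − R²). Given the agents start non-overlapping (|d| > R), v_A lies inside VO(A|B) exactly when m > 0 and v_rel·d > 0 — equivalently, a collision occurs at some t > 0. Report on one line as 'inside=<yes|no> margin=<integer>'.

d = (7, -6),  |d|² = 85;  R = 2+4 = 6,  c = 85−6² = 49
v_rel = (2, -11),  |v_rel|² = 125;  v_rel·d = (2)·(7) + (-11)·(-6) = 80
125·t² − 160·t + 49 = 0  ⇒  m = 80² − 125·49 = 275
m = 275 > 0,  v_rel·d = 80 > 0  ⇒  inside

inside=yes margin=275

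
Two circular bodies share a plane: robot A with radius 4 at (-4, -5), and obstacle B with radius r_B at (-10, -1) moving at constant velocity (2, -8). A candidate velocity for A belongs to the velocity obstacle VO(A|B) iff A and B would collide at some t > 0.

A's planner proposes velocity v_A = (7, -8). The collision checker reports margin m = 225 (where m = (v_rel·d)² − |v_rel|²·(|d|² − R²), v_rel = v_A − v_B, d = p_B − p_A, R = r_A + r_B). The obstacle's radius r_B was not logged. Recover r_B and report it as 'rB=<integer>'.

m = 225
d = (-6, 4);  v_rel = (5, 0),  |v_rel|² = 25
v_rel×d = (5)·(4) − (0)·(-6) = 20
since m = R²·25 − 20²:  R² = (400 + 225) / 25 = 25
R = √25 = 5  ⇒  r_B = 5 − 4 = 1

rB=1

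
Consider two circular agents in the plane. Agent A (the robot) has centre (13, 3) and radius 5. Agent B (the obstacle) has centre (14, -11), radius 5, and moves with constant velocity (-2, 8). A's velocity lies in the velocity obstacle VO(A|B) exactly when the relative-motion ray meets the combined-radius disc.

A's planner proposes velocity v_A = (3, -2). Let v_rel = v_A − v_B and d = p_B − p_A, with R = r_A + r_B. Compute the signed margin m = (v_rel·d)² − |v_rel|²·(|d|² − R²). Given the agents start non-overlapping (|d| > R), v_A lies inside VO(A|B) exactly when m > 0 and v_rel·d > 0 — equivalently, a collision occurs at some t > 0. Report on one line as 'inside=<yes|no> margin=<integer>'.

d = (1, -14),  |d|² = 197;  R = 5+5 = 10,  c = 197−10² = 97
v_rel = (5, -10),  |v_rel|² = 125;  v_rel·d = (5)·(1) + (-10)·(-14) = 145
125·t² − 290·t + 97 = 0  ⇒  m = 145² − 125·97 = 8900
m = 8900 > 0,  v_rel·d = 145 > 0  ⇒  inside

inside=yes margin=8900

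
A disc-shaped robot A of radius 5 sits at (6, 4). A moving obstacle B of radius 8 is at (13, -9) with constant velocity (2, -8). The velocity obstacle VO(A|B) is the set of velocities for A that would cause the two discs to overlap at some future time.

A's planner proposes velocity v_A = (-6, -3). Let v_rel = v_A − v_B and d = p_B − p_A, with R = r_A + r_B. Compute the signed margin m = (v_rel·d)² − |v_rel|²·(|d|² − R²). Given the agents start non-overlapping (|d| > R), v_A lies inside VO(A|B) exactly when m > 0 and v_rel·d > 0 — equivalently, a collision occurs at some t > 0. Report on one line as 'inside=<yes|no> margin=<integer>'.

d = (7, -13),  |d|² = 218;  R = 5+8 = 13,  c = 218−13² = 49
v_rel = (-8, 5),  |v_rel|² = 89;  v_rel·d = (-8)·(7) + (5)·(-13) = -121
89·t² + 242·t + 49 = 0  ⇒  m = (-121)² − 89·49 = 10280
m = 10280 > 0,  v_rel·d = -121 < 0  ⇒  outside

inside=no margin=10280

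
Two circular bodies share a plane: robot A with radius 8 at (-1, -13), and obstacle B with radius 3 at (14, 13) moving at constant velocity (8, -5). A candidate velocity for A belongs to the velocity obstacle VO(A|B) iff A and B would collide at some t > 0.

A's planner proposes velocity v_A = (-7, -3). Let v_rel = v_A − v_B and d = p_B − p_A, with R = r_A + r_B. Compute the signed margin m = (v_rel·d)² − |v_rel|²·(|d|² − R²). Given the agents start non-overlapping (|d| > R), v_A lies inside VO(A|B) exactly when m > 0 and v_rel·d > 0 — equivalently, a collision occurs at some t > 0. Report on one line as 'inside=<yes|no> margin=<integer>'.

d = (15, 26),  |d|² = 901;  R = 8+3 = 11,  c = 901−11² = 780
v_rel = (-15, 2),  |v_rel|² = 229;  v_rel·d = (-15)·(15) + (2)·(26) = -173
229·t² + 346·t + 780 = 0  ⇒  m = (-173)² − 229·780 = -148691
m = -148691 < 0,  v_rel·d = -173 < 0  ⇒  outside

inside=no margin=-148691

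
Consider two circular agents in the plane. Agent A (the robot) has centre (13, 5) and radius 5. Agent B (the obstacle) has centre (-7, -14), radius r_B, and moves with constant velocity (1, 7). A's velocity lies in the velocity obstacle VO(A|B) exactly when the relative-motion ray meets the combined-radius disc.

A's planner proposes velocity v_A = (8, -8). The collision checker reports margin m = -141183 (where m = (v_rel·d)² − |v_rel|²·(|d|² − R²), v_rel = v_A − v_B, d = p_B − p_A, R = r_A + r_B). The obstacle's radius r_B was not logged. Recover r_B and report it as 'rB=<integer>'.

m = -141183
d = (-20, -19);  v_rel = (7, -15),  |v_rel|² = 274
v_rel×d = (7)·(-19) − (-15)·(-20) = -433
since m = R²·274 − (-433)²:  R² = (187489 + -141183) / 274 = 169
R = √169 = 13  ⇒  r_B = 13 − 5 = 8

rB=8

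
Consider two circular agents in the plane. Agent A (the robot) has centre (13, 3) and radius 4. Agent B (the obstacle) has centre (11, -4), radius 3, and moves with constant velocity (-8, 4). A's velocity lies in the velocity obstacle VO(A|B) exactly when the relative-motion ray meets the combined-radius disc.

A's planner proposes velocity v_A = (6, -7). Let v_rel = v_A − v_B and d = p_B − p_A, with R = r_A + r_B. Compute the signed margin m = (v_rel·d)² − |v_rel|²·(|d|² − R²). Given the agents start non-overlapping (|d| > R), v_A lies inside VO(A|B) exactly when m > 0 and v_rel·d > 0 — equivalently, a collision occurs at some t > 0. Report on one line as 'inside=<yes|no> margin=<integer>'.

d = (-2, -7),  |d|² = 53;  R = 4+3 = 7,  c = 53−7² = 4
v_rel = (14, -11),  |v_rel|² = 317;  v_rel·d = (14)·(-2) + (-11)·(-7) = 49
317·t² − 98·t + 4 = 0  ⇒  m = 49² − 317·4 = 1133
m = 1133 > 0,  v_rel·d = 49 > 0  ⇒  inside

inside=yes margin=1133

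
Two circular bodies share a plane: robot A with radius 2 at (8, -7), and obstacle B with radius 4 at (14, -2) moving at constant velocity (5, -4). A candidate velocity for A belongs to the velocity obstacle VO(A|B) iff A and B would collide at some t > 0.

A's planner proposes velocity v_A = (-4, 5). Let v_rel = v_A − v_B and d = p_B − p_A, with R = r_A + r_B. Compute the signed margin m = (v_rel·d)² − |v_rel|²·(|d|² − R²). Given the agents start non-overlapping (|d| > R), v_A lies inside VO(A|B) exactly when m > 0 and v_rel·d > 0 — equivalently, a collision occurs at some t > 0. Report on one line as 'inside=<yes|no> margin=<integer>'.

d = (6, 5),  |d|² = 61;  R = 2+4 = 6,  c = 61−6² = 25
v_rel = (-9, 9),  |v_rel|² = 162;  v_rel·d = (-9)·(6) + (9)·(5) = -9
162·t² + 18·t + 25 = 0  ⇒  m = (-9)² − 162·25 = -3969
m = -3969 < 0,  v_rel·d = -9 < 0  ⇒  outside

inside=no margin=-3969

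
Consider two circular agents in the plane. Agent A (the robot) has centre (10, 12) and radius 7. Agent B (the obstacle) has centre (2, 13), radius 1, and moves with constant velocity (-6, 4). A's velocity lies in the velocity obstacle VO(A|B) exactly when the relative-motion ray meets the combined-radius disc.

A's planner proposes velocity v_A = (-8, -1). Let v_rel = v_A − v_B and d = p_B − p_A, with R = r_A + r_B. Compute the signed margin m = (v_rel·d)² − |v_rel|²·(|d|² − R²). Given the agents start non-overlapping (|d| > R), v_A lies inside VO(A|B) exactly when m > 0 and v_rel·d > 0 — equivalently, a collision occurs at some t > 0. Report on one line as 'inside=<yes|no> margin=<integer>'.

d = (-8, 1),  |d|² = 65;  R = 7+1 = 8,  c = 65−8² = 1
v_rel = (-2, -5),  |v_rel|² = 29;  v_rel·d = (-2)·(-8) + (-5)·(1) = 11
29·t² − 22·t + 1 = 0  ⇒  m = 11² − 29·1 = 92
m = 92 > 0,  v_rel·d = 11 > 0  ⇒  inside

inside=yes margin=92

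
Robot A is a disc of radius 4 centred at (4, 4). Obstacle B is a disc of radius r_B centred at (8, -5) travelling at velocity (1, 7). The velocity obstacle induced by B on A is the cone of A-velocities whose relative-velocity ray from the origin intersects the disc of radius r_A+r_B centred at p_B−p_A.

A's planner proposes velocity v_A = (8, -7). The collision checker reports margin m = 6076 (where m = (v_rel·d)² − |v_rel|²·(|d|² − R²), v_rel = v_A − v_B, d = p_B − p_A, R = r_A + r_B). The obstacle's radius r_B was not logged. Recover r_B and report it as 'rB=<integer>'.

m = 6076
d = (4, -9);  v_rel = (7, -14),  |v_rel|² = 245
v_rel×d = (7)·(-9) − (-14)·(4) = -7
since m = R²·245 − (-7)²:  R² = (49 + 6076) / 245 = 25
R = √25 = 5  ⇒  r_B = 5 − 4 = 1

rB=1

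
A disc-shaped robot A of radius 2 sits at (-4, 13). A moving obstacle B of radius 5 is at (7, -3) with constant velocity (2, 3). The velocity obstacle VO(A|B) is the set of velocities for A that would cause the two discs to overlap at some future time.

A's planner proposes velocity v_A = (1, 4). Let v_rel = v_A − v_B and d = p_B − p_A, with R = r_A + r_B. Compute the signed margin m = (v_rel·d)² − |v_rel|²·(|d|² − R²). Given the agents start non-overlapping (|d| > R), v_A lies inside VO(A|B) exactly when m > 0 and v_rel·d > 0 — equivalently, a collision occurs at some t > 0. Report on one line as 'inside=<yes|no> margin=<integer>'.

d = (11, -16),  |d|² = 377;  R = 2+5 = 7,  c = 377−7² = 328
v_rel = (-1, 1),  |v_rel|² = 2;  v_rel·d = (-1)·(11) + (1)·(-16) = -27
2·t² + 54·t + 328 = 0  ⇒  m = (-27)² − 2·328 = 73
m = 73 > 0,  v_rel·d = -27 < 0  ⇒  outside

inside=no margin=73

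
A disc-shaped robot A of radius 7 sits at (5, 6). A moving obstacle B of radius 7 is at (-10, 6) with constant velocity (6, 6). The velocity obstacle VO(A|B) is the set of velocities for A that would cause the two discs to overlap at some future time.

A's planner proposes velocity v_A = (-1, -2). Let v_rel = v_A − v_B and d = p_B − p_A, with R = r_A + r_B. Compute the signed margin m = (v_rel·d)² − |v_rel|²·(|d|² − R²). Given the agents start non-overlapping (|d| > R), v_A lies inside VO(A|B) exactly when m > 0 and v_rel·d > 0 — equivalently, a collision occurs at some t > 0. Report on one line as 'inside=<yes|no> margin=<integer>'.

d = (-15, 0),  |d|² = 225;  R = 7+7 = 14,  c = 225−14² = 29
v_rel = (-7, -8),  |v_rel|² = 113;  v_rel·d = (-7)·(-15) + (-8)·(0) = 105
113·t² − 210·t + 29 = 0  ⇒  m = 105² − 113·29 = 7748
m = 7748 > 0,  v_rel·d = 105 > 0  ⇒  inside

inside=yes margin=7748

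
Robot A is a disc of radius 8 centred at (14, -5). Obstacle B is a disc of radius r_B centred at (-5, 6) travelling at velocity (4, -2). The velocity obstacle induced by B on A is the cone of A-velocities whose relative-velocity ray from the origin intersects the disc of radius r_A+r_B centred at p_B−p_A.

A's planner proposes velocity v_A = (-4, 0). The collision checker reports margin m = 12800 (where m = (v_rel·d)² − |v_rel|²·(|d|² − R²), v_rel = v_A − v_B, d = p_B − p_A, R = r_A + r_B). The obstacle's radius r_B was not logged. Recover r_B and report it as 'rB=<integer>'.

m = 12800
d = (-19, 11);  v_rel = (-8, 2),  |v_rel|² = 68
v_rel×d = (-8)·(11) − (2)·(-19) = -50
since m = R²·68 − (-50)²:  R² = (2500 + 12800) / 68 = 225
R = √225 = 15  ⇒  r_B = 15 − 8 = 7

rB=7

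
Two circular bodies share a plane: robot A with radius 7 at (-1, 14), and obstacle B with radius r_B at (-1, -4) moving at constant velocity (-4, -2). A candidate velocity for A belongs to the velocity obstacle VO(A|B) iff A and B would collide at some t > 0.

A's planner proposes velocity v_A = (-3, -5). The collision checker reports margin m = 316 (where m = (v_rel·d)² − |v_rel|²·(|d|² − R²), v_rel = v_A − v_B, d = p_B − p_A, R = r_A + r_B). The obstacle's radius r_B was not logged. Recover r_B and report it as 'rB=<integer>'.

m = 316
d = (0, -18);  v_rel = (1, -3),  |v_rel|² = 10
v_rel×d = (1)·(-18) − (-3)·(0) = -18
since m = R²·10 − (-18)²:  R² = (324 + 316) / 10 = 64
R = √64 = 8  ⇒  r_B = 8 − 7 = 1

rB=1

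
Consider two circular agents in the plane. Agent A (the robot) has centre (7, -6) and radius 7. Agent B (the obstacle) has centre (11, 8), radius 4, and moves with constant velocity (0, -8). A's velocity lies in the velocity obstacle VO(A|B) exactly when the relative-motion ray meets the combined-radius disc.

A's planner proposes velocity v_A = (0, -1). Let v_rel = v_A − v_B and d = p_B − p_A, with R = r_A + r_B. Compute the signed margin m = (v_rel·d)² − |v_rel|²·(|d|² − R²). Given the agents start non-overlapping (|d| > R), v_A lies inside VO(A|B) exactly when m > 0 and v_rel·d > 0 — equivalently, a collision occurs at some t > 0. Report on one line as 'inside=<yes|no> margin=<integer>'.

d = (4, 14),  |d|² = 212;  R = 7+4 = 11,  c = 212−11² = 91
v_rel = (0, 7),  |v_rel|² = 49;  v_rel·d = (0)·(4) + (7)·(14) = 98
49·t² − 196·t + 91 = 0  ⇒  m = 98² − 49·91 = 5145
m = 5145 > 0,  v_rel·d = 98 > 0  ⇒  inside

inside=yes margin=5145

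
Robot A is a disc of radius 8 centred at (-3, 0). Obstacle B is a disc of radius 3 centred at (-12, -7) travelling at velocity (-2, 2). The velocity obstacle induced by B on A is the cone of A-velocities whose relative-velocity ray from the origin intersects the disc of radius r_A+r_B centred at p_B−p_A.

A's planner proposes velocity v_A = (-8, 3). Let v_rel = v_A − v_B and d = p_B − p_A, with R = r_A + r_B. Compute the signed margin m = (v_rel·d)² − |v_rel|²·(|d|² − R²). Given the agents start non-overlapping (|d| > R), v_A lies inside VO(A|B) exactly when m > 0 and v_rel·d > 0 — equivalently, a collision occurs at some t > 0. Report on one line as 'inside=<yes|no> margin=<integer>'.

d = (-9, -7),  |d|² = 130;  R = 8+3 = 11,  c = 130−11² = 9
v_rel = (-6, 1),  |v_rel|² = 37;  v_rel·d = (-6)·(-9) + (1)·(-7) = 47
37·t² − 94·t + 9 = 0  ⇒  m = 47² − 37·9 = 1876
m = 1876 > 0,  v_rel·d = 47 > 0  ⇒  inside

inside=yes margin=1876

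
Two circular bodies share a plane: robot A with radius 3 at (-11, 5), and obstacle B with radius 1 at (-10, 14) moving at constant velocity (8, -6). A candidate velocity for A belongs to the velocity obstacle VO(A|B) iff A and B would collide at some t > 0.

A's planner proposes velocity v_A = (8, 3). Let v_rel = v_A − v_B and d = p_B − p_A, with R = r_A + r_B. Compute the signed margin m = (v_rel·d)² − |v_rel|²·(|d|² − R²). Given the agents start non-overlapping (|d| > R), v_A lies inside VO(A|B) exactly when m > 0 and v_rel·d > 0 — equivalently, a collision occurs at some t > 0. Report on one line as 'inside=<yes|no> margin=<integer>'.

d = (1, 9),  |d|² = 82;  R = 3+1 = 4,  c = 82−4² = 66
v_rel = (0, 9),  |v_rel|² = 81;  v_rel·d = (0)·(1) + (9)·(9) = 81
81·t² − 162·t + 66 = 0  ⇒  m = 81² − 81·66 = 1215
m = 1215 > 0,  v_rel·d = 81 > 0  ⇒  inside

inside=yes margin=1215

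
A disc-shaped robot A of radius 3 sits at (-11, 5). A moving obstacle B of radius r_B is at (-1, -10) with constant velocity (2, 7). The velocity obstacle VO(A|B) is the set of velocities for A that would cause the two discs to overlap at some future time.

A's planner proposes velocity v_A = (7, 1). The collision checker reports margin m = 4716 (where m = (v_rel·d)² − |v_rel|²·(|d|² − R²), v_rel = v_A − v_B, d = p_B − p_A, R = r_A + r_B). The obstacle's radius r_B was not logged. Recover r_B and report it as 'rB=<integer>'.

m = 4716
d = (10, -15);  v_rel = (5, -6),  |v_rel|² = 61
v_rel×d = (5)·(-15) − (-6)·(10) = -15
since m = R²·61 − (-15)²:  R² = (225 + 4716) / 61 = 81
R = √81 = 9  ⇒  r_B = 9 − 3 = 6

rB=6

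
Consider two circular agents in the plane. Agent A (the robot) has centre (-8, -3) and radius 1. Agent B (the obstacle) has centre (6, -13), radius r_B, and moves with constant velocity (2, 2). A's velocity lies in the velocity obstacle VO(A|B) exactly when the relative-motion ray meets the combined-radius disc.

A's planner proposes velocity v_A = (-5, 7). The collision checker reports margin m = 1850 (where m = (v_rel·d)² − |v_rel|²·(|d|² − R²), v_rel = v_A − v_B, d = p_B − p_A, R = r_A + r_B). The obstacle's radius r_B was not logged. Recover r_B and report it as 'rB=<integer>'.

m = 1850
d = (14, -10);  v_rel = (-7, 5),  |v_rel|² = 74
v_rel×d = (-7)·(-10) − (5)·(14) = 0
since m = R²·74 − 0²:  R² = (0 + 1850) / 74 = 25
R = √25 = 5  ⇒  r_B = 5 − 1 = 4

rB=4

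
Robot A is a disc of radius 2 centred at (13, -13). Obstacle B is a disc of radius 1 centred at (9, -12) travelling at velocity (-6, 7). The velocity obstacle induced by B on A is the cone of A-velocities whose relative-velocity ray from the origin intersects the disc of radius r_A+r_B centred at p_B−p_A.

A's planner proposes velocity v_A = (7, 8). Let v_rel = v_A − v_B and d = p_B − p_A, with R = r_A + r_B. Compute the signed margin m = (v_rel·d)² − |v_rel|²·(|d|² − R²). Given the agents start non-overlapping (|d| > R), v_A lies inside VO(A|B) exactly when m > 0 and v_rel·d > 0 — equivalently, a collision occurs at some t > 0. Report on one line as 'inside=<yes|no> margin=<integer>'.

d = (-4, 1),  |d|² = 17;  R = 2+1 = 3,  c = 17−3² = 8
v_rel = (13, 1),  |v_rel|² = 170;  v_rel·d = (13)·(-4) + (1)·(1) = -51
170·t² + 102·t + 8 = 0  ⇒  m = (-51)² − 170·8 = 1241
m = 1241 > 0,  v_rel·d = -51 < 0  ⇒  outside

inside=no margin=1241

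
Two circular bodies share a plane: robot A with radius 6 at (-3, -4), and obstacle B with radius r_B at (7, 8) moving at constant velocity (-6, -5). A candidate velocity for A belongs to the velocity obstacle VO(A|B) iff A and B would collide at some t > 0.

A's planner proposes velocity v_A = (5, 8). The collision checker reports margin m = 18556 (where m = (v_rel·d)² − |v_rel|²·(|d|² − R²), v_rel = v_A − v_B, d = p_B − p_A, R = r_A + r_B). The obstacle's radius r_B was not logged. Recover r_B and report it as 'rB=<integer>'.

m = 18556
d = (10, 12);  v_rel = (11, 13),  |v_rel|² = 290
v_rel×d = (11)·(12) − (13)·(10) = 2
since m = R²·290 − 2²:  R² = (4 + 18556) / 290 = 64
R = √64 = 8  ⇒  r_B = 8 − 6 = 2

rB=2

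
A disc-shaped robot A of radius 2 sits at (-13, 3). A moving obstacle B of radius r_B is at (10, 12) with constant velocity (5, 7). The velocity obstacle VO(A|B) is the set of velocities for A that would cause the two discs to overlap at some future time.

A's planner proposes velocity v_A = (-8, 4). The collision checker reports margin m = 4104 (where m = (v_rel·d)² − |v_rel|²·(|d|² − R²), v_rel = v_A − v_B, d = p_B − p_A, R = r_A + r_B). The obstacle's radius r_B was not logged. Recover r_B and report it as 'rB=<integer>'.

m = 4104
d = (23, 9);  v_rel = (-13, -3),  |v_rel|² = 178
v_rel×d = (-13)·(9) − (-3)·(23) = -48
since m = R²·178 − (-48)²:  R² = (2304 + 4104) / 178 = 36
R = √36 = 6  ⇒  r_B = 6 − 2 = 4

rB=4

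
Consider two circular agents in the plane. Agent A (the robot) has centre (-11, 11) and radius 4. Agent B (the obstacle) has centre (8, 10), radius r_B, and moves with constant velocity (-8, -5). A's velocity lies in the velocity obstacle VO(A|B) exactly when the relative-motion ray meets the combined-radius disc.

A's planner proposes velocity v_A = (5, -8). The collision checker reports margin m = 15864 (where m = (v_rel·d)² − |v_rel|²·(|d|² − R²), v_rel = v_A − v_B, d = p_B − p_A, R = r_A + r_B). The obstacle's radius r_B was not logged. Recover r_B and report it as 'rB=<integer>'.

m = 15864
d = (19, -1);  v_rel = (13, -3),  |v_rel|² = 178
v_rel×d = (13)·(-1) − (-3)·(19) = 44
since m = R²·178 − 44²:  R² = (1936 + 15864) / 178 = 100
R = √100 = 10  ⇒  r_B = 10 − 4 = 6

rB=6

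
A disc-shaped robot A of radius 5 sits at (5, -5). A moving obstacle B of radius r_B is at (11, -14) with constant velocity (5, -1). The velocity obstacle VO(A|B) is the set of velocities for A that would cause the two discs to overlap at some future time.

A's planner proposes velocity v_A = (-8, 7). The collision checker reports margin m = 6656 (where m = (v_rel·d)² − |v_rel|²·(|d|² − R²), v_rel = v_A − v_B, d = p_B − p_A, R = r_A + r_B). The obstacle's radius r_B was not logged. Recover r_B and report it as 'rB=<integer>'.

m = 6656
d = (6, -9);  v_rel = (-13, 8),  |v_rel|² = 233
v_rel×d = (-13)·(-9) − (8)·(6) = 69
since m = R²·233 − 69²:  R² = (4761 + 6656) / 233 = 49
R = √49 = 7  ⇒  r_B = 7 − 5 = 2

rB=2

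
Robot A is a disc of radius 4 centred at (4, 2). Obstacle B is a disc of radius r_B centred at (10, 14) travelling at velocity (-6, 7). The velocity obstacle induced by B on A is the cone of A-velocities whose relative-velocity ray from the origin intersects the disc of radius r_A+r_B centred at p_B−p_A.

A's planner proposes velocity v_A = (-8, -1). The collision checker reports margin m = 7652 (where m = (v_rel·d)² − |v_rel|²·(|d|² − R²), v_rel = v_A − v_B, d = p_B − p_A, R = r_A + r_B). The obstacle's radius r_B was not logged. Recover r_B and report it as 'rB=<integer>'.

m = 7652
d = (6, 12);  v_rel = (-2, -8),  |v_rel|² = 68
v_rel×d = (-2)·(12) − (-8)·(6) = 24
since m = R²·68 − 24²:  R² = (576 + 7652) / 68 = 121
R = √121 = 11  ⇒  r_B = 11 − 4 = 7

rB=7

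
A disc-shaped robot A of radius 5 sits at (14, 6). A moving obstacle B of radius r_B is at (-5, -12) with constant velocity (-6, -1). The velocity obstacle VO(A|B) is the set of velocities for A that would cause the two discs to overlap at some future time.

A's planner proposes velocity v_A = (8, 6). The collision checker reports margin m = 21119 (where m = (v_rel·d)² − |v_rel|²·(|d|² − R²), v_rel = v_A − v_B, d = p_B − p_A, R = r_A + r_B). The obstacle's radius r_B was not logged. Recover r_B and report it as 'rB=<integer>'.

m = 21119
d = (-19, -18);  v_rel = (14, 7),  |v_rel|² = 245
v_rel×d = (14)·(-18) − (7)·(-19) = -119
since m = R²·245 − (-119)²:  R² = (14161 + 21119) / 245 = 144
R = √144 = 12  ⇒  r_B = 12 − 5 = 7

rB=7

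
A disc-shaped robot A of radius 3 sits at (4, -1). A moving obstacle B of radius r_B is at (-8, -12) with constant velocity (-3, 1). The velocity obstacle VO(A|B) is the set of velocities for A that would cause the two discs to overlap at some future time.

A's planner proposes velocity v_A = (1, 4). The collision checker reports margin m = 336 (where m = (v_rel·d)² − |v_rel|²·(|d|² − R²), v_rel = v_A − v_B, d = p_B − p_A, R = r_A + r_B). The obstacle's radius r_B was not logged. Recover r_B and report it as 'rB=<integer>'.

m = 336
d = (-12, -11);  v_rel = (4, 3),  |v_rel|² = 25
v_rel×d = (4)·(-11) − (3)·(-12) = -8
since m = R²·25 − (-8)²:  R² = (64 + 336) / 25 = 16
R = √16 = 4  ⇒  r_B = 4 − 3 = 1

rB=1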